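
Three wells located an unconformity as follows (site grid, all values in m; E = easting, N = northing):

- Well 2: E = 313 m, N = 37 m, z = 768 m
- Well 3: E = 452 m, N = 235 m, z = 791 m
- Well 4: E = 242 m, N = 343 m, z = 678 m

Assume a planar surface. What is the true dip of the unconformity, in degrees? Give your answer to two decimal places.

Let the plane be z = a·E + b·N + c.
Well 3−Well 2: 139a + 198b = 23;  Well 4−Well 2: −71a + 306b = −90.
Solving gives a = 0.43925, b = −0.19220.
Gradient magnitude |∇z| = √(a² + b²) = √(0.19294 + 0.03694) = 0.47946.
True dip = arctan(0.47946) = 25.62°, dipping toward WNW (azimuth ≈ 294°).

25.62°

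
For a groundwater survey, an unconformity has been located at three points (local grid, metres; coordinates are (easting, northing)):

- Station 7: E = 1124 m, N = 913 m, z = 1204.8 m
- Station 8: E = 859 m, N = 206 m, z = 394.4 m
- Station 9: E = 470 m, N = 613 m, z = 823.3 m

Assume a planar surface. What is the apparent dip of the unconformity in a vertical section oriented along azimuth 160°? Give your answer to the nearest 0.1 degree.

Two edge vectors: Station 7→Station 8 = (-265, -707, -810.4), Station 7→Station 9 = (-654, -300, -381.5).
Normal n = (Station 7→Station 8) × (Station 7→Station 9) = (26600.5, 428904.1, -382878).
So ∂z/∂E = −n_x/n_z = 0.06948 and ∂z/∂N = −n_y/n_z = 1.12021.
Unit vector along 160° is (sin 160°, cos 160°) = (0.3420, -0.9397).
Slope in that direction = a·(0.3420) + b·(-0.9397) = −1.02889.
Apparent dip = arctan|1.02889| = 45.8° (true dip is 48.3°, so apparent ≤ true as expected).

45.8°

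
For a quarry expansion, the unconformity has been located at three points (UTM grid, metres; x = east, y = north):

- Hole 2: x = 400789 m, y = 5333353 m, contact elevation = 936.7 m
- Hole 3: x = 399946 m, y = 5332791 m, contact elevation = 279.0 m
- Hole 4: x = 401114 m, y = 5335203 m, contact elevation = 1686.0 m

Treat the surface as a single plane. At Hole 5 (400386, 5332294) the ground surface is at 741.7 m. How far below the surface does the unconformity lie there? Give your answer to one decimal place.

Let the plane be z = a·x + b·y + c.
Hole 3−Hole 2: −843a − 562b = −657.7;  Hole 4−Hole 2: 325a + 1850b = 749.3.
Solving gives a = 0.577847629, b = 0.303513254.
Then c = 936.7 − a·400789 − b·5333353 = −1849401.60.
At (400386, 5332294): z_contact = 231362.10 + 1618421.91 − 1849401.60 = 382.41 m.
Depth below ground = 741.7 − 382.41 = 359.3 m.

359.3 m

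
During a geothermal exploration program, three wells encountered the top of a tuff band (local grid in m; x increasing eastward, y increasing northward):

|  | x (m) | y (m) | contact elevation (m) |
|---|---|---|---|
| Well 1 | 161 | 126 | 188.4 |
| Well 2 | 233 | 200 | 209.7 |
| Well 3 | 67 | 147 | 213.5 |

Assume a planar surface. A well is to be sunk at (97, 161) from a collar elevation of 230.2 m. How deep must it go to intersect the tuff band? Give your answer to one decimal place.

Let the plane be z = a·x + b·y + c.
Well 2−Well 1: 72a + 74b = 21.3;  Well 3−Well 1: −94a + 21b = 25.1.
Solving gives a = −0.16652, b = 0.44986.
Then c = 188.4 − a·161 − b·126 = 158.53.
At (97, 161): z_contact = −16.15 + 72.43 + 158.53 = 214.80 m.
Depth below ground = 230.2 − 214.80 = 15.4 m.

15.4 m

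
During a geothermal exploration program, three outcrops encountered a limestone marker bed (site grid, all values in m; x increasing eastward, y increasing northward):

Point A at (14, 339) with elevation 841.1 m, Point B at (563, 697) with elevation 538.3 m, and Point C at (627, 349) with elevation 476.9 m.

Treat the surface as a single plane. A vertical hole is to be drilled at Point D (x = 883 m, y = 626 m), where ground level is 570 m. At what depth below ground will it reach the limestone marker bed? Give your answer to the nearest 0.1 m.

226.9 m

Let the plane be z = a·x + b·y + c.
Point B−Point A: 549a + 358b = −302.8;  Point C−Point A: 613a + 10b = −364.2.
Solving gives a = −0.59522, b = 0.06697.
Then c = 841.1 − a·14 − b·339 = 826.73.
At (883, 626): z_contact = −525.58 + 41.92 + 826.73 = 343.07 m.
Depth below ground = 570 − 343.07 = 226.9 m.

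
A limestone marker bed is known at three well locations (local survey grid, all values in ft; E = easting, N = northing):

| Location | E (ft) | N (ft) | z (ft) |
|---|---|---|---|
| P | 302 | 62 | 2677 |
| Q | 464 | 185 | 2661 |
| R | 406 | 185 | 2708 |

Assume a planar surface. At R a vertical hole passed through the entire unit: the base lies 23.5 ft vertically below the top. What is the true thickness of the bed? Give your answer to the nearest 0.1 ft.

14.8 ft

Two edge vectors: P→Q = (162, 123, -16), P→R = (104, 123, 31).
Normal n = (P→Q) × (P→R) = (5781, -6686, 7134).
So ∂z/∂E = −n_x/n_z = −0.81034 and ∂z/∂N = −n_y/n_z = 0.93720.
|∇z| = √(a²+b²) = 1.23895, so dip δ = arctan(1.23895) = 51.09°.
True thickness = vertical thickness × cos δ = 23.5 × cos 51.09° = 14.8 ft.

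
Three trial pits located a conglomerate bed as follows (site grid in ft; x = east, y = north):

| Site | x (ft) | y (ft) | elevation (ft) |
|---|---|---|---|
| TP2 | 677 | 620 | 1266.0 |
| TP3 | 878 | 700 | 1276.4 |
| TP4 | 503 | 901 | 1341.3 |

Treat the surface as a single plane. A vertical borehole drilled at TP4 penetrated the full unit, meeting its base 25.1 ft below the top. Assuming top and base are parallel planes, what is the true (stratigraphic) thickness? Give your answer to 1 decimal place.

24.4 ft

Two edge vectors: TP2→TP3 = (201, 80, 10.4), TP2→TP4 = (-174, 281, 75.3).
Normal n = (TP2→TP3) × (TP2→TP4) = (3101.6, -16944.9, 70401).
So ∂z/∂x = −n_x/n_z = −0.04406 and ∂z/∂y = −n_y/n_z = 0.24069.
|∇z| = √(a²+b²) = 0.24469, so dip δ = arctan(0.24469) = 13.75°.
True thickness = vertical thickness × cos δ = 25.1 × cos 13.75° = 24.4 ft.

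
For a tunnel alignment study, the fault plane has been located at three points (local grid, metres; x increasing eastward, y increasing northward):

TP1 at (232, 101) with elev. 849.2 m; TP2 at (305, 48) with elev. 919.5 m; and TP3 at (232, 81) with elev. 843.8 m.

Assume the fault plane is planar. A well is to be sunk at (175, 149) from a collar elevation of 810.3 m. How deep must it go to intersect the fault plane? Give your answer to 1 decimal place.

Let the plane be z = a·x + b·y + c.
TP2−TP1: 73a − 53b = 70.3;  TP3−TP1: 0a − 20b = −5.4.
Solving gives a = 1.15904, b = 0.27000.
Then c = 849.2 − a·232 − b·101 = 553.03.
At (175, 149): z_contact = 202.83 + 40.23 + 553.03 = 796.09 m.
Depth below ground = 810.3 − 796.09 = 14.2 m.

14.2 m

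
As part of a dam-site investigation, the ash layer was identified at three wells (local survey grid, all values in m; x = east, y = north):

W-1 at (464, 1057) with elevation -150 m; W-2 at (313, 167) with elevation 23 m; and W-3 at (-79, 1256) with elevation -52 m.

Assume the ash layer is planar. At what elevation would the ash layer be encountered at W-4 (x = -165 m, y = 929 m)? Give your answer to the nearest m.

Let the plane be z = a·x + b·y + c.
W-2−W-1: −151a − 890b = 173;  W-3−W-1: −543a + 199b = 98.
Solving gives a = −0.23698, b = −0.15418.
Then c = -150 − a·464 − b·1057 = 122.92.
At (-165, 929): z = 39.1 − 143.2 + 122.92 = 18.8 m.

19 m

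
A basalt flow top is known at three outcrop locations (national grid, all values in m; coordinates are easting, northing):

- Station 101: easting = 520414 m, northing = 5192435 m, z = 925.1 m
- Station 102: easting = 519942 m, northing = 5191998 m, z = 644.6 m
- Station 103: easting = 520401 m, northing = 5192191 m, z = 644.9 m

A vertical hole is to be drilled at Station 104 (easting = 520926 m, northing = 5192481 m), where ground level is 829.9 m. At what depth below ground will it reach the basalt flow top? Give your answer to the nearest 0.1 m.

Let the plane be z = a·easting + b·northing + c.
Station 102−Station 101: −472a − 437b = −280.5;  Station 103−Station 101: −13a − 244b = −280.2.
Solving gives a = −0.493258560, b = 1.174640825.
Then c = 925.1 − a·520414 − b·5192435 = −5841622.37.
At (520926, 5192481): z_contact = −256951.21 + 6099300.17 − 5841622.37 = 726.59 m.
Depth below ground = 829.9 − 726.59 = 103.3 m.

103.3 m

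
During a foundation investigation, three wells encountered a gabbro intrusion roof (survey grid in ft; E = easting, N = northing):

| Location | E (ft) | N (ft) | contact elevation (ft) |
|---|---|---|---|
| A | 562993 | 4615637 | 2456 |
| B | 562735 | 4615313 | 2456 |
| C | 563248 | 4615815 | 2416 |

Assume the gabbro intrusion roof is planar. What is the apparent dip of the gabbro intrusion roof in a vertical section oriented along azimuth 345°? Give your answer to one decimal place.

20.0°

Two edge vectors: A→B = (-258, -324, 0), A→C = (255, 178, -40).
Normal n = (A→B) × (A→C) = (12960, -10320, 36696).
So ∂z/∂E = −n_x/n_z = −0.35317 and ∂z/∂N = −n_y/n_z = 0.28123.
Unit vector along 345° is (sin 345°, cos 345°) = (-0.2588, 0.9659).
Slope in that direction = a·(-0.2588) + b·(0.9659) = 0.36305.
Apparent dip = arctan|0.36305| = 20.0° (true dip is 24.3°, so apparent ≤ true as expected).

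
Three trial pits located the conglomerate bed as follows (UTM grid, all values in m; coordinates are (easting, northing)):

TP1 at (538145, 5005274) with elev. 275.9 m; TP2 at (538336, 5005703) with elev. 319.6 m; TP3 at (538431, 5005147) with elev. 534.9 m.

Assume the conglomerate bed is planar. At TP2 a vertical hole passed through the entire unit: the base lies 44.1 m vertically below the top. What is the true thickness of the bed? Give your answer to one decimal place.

Two edge vectors: TP1→TP2 = (191, 429, 43.7), TP1→TP3 = (286, -127, 259).
Normal n = (TP1→TP2) × (TP1→TP3) = (116660.9, -36970.8, -146951).
So ∂z/∂E = −n_x/n_z = 0.79388 and ∂z/∂N = −n_y/n_z = −0.25159.
|∇z| = √(a²+b²) = 0.83279, so dip δ = arctan(0.83279) = 39.79°.
True thickness = vertical thickness × cos δ = 44.1 × cos 39.79° = 33.9 m.

33.9 m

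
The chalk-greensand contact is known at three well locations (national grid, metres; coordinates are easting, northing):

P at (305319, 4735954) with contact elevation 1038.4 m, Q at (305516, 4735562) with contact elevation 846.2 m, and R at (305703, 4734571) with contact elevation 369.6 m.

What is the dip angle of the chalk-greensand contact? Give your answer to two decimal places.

Two edge vectors: P→Q = (197, -392, -192.2), P→R = (384, -1383, -668.8).
Normal n = (P→Q) × (P→R) = (-3643, 57948.8, -121923).
So ∂z/∂easting = −n_x/n_z = −0.02988 and ∂z/∂northing = −n_y/n_z = 0.47529.
Gradient magnitude |∇z| = √(a² + b²) = √(0.00089 + 0.22590) = 0.47623.
True dip = arctan(0.47623) = 25.47°, dipping toward S (azimuth ≈ 176°).

25.47°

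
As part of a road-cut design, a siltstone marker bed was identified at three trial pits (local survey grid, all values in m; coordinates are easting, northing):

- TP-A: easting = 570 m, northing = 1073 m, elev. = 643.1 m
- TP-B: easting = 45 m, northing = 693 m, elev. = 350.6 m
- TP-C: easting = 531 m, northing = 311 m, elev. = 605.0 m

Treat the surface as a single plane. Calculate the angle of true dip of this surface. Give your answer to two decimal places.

28.43°

Let the plane be z = a·easting + b·northing + c.
TP-B−TP-A: −525a − 380b = −292.5;  TP-C−TP-A: −39a − 762b = −38.1.
Solving gives a = 0.54099, b = 0.02231.
Gradient magnitude |∇z| = √(a² + b²) = √(0.29267 + 0.00050) = 0.54145.
True dip = arctan(0.54145) = 28.43°, dipping toward W (azimuth ≈ 268°).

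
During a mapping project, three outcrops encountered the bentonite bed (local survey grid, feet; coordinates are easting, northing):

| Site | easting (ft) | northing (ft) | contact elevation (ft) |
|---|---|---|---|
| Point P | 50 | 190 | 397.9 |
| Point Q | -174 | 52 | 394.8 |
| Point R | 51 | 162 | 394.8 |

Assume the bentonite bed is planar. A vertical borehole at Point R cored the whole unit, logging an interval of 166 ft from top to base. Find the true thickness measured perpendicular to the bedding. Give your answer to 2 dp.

164.80 ft

Let the plane be z = a·easting + b·northing + c.
Point Q−Point P: −224a − 138b = −3.1;  Point R−Point P: 1a − 28b = −3.1.
Solving gives a = −0.05320, b = 0.10881.
|∇z| = √(a²+b²) = 0.12112, so dip δ = arctan(0.12112) = 6.91°.
True thickness = vertical thickness × cos δ = 166 × cos 6.91° = 164.80 ft.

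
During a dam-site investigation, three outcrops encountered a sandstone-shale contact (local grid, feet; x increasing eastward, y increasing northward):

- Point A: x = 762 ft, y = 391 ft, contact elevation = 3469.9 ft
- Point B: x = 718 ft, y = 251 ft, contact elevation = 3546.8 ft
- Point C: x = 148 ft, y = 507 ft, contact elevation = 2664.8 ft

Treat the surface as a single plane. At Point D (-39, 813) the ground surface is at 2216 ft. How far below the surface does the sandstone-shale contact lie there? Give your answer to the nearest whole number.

42 ft

Let the plane be z = a·x + b·y + c.
Point B−Point A: −44a − 140b = 76.9;  Point C−Point A: −614a + 116b = −805.1.
Solving gives a = 1.13979, b = −0.90750.
Then c = 3469.9 − a·762 − b·391 = 2956.22.
At (-39, 813): z_contact = −44.5 − 737.8 + 2956.22 = 2174.0 ft.
Depth below ground = 2216 − 2174.0 = 42 ft.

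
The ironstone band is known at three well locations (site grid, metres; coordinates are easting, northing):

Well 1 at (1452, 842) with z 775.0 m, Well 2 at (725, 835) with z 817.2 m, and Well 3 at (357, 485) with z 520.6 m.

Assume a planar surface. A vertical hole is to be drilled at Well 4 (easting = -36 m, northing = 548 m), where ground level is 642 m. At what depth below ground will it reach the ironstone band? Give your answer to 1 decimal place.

Let the plane be z = a·easting + b·northing + c.
Well 2−Well 1: −727a − 7b = 42.2;  Well 3−Well 1: −1095a − 357b = −254.4.
Solving gives a = −0.066883, b = 0.917752.
Then c = 775 − a·1452 − b·842 = 99.37.
At (-36, 548): z_contact = 2.41 + 502.93 + 99.37 = 604.70 m.
Depth below ground = 642 − 604.70 = 37.3 m.

37.3 m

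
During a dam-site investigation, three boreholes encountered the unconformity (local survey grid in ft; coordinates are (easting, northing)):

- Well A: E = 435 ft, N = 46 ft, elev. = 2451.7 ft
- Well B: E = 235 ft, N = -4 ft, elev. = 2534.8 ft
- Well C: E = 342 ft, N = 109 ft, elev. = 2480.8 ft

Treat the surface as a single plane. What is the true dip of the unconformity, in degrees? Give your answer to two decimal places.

21.96°

Let the plane be z = a·E + b·N + c.
Well B−Well A: −200a − 50b = 83.1;  Well C−Well A: −93a + 63b = 29.1.
Solving gives a = −0.38784, b = −0.11063.
Gradient magnitude |∇z| = √(a² + b²) = √(0.15042 + 0.01224) = 0.40331.
True dip = arctan(0.40331) = 21.96°, dipping toward ENE (azimuth ≈ 074°).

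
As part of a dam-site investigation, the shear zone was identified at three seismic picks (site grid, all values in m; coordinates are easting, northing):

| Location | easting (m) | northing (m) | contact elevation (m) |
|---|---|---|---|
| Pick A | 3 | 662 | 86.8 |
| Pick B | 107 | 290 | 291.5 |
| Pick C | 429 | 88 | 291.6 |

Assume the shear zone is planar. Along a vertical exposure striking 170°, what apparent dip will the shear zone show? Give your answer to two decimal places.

Two edge vectors: Pick A→Pick B = (104, -372, 204.7), Pick A→Pick C = (426, -574, 204.8).
Normal n = (Pick A→Pick B) × (Pick A→Pick C) = (41312.2, 65903, 98776).
So ∂z/∂easting = −n_x/n_z = −0.41824 and ∂z/∂northing = −n_y/n_z = −0.66720.
Unit vector along 170° is (sin 170°, cos 170°) = (0.1736, -0.9848).
Slope in that direction = a·(0.1736) + b·(-0.9848) = 0.58443.
Apparent dip = arctan|0.58443| = 30.30° (true dip is 38.2°, so apparent ≤ true as expected).

30.30°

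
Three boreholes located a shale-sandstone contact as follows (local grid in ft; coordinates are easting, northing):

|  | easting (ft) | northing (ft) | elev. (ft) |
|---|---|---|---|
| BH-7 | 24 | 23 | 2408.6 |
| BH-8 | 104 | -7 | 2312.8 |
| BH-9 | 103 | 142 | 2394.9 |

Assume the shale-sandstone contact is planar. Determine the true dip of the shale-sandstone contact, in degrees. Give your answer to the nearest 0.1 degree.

48.6°

Let the plane be z = a·easting + b·northing + c.
BH-8−BH-7: 80a − 30b = −95.8;  BH-9−BH-7: 79a + 119b = −13.7.
Solving gives a = −0.99337, b = 0.54434.
Gradient magnitude |∇z| = √(a² + b²) = √(0.98679 + 0.29631) = 1.13274.
True dip = arctan(1.13274) = 48.6°, dipping toward ESE (azimuth ≈ 119°).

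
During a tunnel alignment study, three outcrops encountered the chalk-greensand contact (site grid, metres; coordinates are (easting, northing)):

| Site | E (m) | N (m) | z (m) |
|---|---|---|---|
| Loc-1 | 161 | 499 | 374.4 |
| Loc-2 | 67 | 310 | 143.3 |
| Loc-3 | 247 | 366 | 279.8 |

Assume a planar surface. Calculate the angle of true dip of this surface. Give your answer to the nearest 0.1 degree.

47.6°

Two edge vectors: Loc-1→Loc-2 = (-94, -189, -231.1), Loc-1→Loc-3 = (86, -133, -94.6).
Normal n = (Loc-1→Loc-2) × (Loc-1→Loc-3) = (-12856.9, -28767, 28756).
So ∂z/∂E = −n_x/n_z = 0.44710 and ∂z/∂N = −n_y/n_z = 1.00038.
Gradient magnitude |∇z| = √(a² + b²) = √(0.19990 + 1.00077) = 1.09575.
True dip = arctan(1.09575) = 47.6°, dipping toward SSW (azimuth ≈ 204°).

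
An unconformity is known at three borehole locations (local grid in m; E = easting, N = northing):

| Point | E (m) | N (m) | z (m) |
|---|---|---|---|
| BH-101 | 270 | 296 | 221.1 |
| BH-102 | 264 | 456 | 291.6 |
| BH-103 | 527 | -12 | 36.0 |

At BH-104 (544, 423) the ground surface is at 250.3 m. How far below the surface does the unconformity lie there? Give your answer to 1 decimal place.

29.3 m

Let the plane be z = a·E + b·N + c.
BH-102−BH-101: −6a + 160b = 70.5;  BH-103−BH-101: 257a − 308b = −185.1.
Solving gives a = −0.20121, b = 0.43308.
Then c = 221.1 − a·270 − b·296 = 147.24.
At (544, 423): z_contact = −109.46 + 183.19 + 147.24 = 220.97 m.
Depth below ground = 250.3 − 220.97 = 29.3 m.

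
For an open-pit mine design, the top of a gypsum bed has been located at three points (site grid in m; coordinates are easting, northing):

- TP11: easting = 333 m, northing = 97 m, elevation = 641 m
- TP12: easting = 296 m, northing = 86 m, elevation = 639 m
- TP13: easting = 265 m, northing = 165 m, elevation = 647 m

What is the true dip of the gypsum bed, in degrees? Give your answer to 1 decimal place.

Two edge vectors: TP11→TP12 = (-37, -11, -2), TP11→TP13 = (-68, 68, 6).
Normal n = (TP11→TP12) × (TP11→TP13) = (70, 358, -3264).
So ∂z/∂easting = −n_x/n_z = 0.02145 and ∂z/∂northing = −n_y/n_z = 0.10968.
Gradient magnitude |∇z| = √(a² + b²) = √(0.00046 + 0.01203) = 0.11176.
True dip = arctan(0.11176) = 6.4°, dipping toward S (azimuth ≈ 191°).

6.4°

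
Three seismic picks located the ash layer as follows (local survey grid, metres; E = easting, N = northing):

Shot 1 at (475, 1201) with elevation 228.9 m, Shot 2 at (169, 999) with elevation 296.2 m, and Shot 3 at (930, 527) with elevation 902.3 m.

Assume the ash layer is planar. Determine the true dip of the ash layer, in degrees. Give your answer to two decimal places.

Two edge vectors: Shot 1→Shot 2 = (-306, -202, 67.3), Shot 1→Shot 3 = (455, -674, 673.4).
Normal n = (Shot 1→Shot 2) × (Shot 1→Shot 3) = (-90666.6, 236681.9, 298154).
So ∂z/∂E = −n_x/n_z = 0.30409 and ∂z/∂N = −n_y/n_z = −0.79382.
Gradient magnitude |∇z| = √(a² + b²) = √(0.09247 + 0.63016) = 0.85008.
True dip = arctan(0.85008) = 40.37°, dipping toward NNW (azimuth ≈ 339°).

40.37°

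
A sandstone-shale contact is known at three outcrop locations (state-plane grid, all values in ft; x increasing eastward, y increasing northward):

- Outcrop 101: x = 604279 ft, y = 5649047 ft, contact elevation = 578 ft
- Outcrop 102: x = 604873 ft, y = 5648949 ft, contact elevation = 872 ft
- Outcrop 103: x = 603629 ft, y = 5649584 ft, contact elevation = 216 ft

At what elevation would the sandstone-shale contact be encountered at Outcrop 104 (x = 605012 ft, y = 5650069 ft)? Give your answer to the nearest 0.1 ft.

Two edge vectors: Outcrop 101→Outcrop 102 = (594, -98, 294), Outcrop 101→Outcrop 103 = (-650, 537, -362).
Normal n = (Outcrop 101→Outcrop 102) × (Outcrop 101→Outcrop 103) = (-122402, 23928, 255278).
So ∂z/∂x = −n_x/n_z = 0.479485110 and ∂z/∂y = −n_y/n_z = −0.093733107.
Intercept c from Outcrop 101: 578 − 289742.78 + 529502.72 = 240337.94.
At (605012, 5650069): z = 290094.2 − 529598.5 + 240337.94 = 833.7 ft.

833.7 ft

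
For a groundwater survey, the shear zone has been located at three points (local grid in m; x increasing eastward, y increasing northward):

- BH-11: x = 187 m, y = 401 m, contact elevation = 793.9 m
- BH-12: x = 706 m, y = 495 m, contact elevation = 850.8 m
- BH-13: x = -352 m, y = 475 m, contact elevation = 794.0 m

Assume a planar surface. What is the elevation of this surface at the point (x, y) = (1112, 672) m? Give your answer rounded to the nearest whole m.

Two edge vectors: BH-11→BH-12 = (519, 94, 56.9), BH-11→BH-13 = (-539, 74, 0.1).
Normal n = (BH-11→BH-12) × (BH-11→BH-13) = (-4201.2, -30721, 89072).
So ∂z/∂x = −n_x/n_z = 0.04717 and ∂z/∂y = −n_y/n_z = 0.34490.
Intercept c from BH-11: 793.9 − 8.82 − 138.31 = 646.77.
At (1112, 672): z = 52.4 + 231.8 + 646.77 = 931.0 m.

931 m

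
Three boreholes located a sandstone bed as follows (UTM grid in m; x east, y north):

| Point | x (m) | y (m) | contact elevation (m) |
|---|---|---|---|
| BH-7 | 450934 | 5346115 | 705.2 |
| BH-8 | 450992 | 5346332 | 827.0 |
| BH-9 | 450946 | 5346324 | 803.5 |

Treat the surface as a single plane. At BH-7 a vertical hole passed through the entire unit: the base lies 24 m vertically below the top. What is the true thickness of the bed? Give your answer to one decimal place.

20.4 m

Two edge vectors: BH-7→BH-8 = (58, 217, 121.8), BH-7→BH-9 = (12, 209, 98.3).
Normal n = (BH-7→BH-8) × (BH-7→BH-9) = (-4125.1, -4239.8, 9518).
So ∂z/∂x = −n_x/n_z = 0.43340 and ∂z/∂y = −n_y/n_z = 0.44545.
|∇z| = √(a²+b²) = 0.62150, so dip δ = arctan(0.62150) = 31.86°.
True thickness = vertical thickness × cos δ = 24 × cos 31.86° = 20.4 m.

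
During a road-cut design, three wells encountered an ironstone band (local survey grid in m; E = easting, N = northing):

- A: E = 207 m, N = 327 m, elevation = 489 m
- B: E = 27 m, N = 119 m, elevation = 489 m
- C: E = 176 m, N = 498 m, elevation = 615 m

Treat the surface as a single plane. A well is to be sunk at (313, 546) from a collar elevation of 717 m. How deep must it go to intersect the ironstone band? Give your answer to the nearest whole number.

Two edge vectors: A→B = (-180, -208, 0), A→C = (-31, 171, 126).
Normal n = (A→B) × (A→C) = (-26208, 22680, -37228).
So ∂z/∂E = −n_x/n_z = −0.70399 and ∂z/∂N = −n_y/n_z = 0.60922.
Intercept c from A: 489 + 145.73 − 199.21 = 435.51.
At (313, 546): z_contact = −220.3 + 332.6 + 435.51 = 547.8 m.
Depth below ground = 717 − 547.8 = 169 m.

169 m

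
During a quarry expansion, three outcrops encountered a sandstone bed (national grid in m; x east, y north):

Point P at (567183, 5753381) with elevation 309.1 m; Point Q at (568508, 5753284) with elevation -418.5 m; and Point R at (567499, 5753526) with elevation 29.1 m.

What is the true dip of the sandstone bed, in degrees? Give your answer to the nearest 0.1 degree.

41.0°

Two edge vectors: Point P→Point Q = (1325, -97, -727.6), Point P→Point R = (316, 145, -280).
Normal n = (Point P→Point Q) × (Point P→Point R) = (132662, 141078.4, 222777).
So ∂z/∂x = −n_x/n_z = −0.59549 and ∂z/∂y = −n_y/n_z = −0.63327.
Gradient magnitude |∇z| = √(a² + b²) = √(0.35461 + 0.40103) = 0.86928.
True dip = arctan(0.86928) = 41.0°, dipping toward NE (azimuth ≈ 043°).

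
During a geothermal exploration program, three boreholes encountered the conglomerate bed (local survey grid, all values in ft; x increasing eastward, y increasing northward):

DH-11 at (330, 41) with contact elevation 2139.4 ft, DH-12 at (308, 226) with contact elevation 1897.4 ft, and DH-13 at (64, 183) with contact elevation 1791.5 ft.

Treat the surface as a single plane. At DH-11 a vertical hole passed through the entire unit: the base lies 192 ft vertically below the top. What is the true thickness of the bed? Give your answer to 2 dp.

Two edge vectors: DH-11→DH-12 = (-22, 185, -242), DH-11→DH-13 = (-266, 142, -347.9).
Normal n = (DH-11→DH-12) × (DH-11→DH-13) = (-29997.5, 56718.2, 46086).
So ∂z/∂x = −n_x/n_z = 0.65090 and ∂z/∂y = −n_y/n_z = −1.23070.
|∇z| = √(a²+b²) = 1.39223, so dip δ = arctan(1.39223) = 54.31°.
True thickness = vertical thickness × cos δ = 192 × cos 54.31° = 112.01 ft.

112.01 ft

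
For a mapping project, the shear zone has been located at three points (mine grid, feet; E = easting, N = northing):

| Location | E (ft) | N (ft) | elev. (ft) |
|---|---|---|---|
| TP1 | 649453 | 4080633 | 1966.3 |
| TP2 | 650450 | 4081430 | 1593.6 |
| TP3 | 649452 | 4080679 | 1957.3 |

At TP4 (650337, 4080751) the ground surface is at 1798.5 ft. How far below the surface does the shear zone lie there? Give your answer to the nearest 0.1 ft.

44.7 ft

Two edge vectors: TP1→TP2 = (997, 797, -372.7), TP1→TP3 = (-1, 46, -9).
Normal n = (TP1→TP2) × (TP1→TP3) = (9971.2, 9345.7, 46659).
So ∂z/∂E = −n_x/n_z = −0.213703680 and ∂z/∂N = −n_y/n_z = −0.200297906.
Intercept c from TP1: 1966.3 + 138790.50 + 817342.25 = 958099.04.
At (650337, 4080751): z_contact = −138979.41 − 817365.88 + 958099.04 = 1753.75 ft.
Depth below ground = 1798.5 − 1753.75 = 44.7 ft.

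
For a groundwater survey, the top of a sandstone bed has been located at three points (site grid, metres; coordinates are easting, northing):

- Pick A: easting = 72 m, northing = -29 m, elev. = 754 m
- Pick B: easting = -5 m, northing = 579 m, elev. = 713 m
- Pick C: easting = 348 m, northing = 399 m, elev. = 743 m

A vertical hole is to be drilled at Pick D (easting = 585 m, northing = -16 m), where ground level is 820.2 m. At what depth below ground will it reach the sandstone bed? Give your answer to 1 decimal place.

39.2 m

Two edge vectors: Pick A→Pick B = (-77, 608, -41), Pick A→Pick C = (276, 428, -11).
Normal n = (Pick A→Pick B) × (Pick A→Pick C) = (10860, -12163, -200764).
So ∂z/∂easting = −n_x/n_z = 0.05409 and ∂z/∂northing = −n_y/n_z = −0.06058.
Intercept c from Pick A: 754 − 3.89 − 1.76 = 748.35.
At (585, -16): z_contact = 31.64 + 0.97 + 748.35 = 780.96 m.
Depth below ground = 820.2 − 780.96 = 39.2 m.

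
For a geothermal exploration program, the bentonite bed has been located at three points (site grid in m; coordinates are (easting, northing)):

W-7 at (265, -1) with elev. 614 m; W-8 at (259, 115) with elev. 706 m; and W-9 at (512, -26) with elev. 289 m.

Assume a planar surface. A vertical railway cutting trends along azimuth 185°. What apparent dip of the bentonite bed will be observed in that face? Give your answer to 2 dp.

31.71°

Two edge vectors: W-7→W-8 = (-6, 116, 92), W-7→W-9 = (247, -25, -325).
Normal n = (W-7→W-8) × (W-7→W-9) = (-35400, 20774, -28502).
So ∂z/∂E = −n_x/n_z = −1.24202 and ∂z/∂N = −n_y/n_z = 0.72886.
Unit vector along 185° is (sin 185°, cos 185°) = (-0.0872, -0.9962).
Slope in that direction = a·(-0.0872) + b·(-0.9962) = −0.61784.
Apparent dip = arctan|0.61784| = 31.71° (true dip is 55.2°, so apparent ≤ true as expected).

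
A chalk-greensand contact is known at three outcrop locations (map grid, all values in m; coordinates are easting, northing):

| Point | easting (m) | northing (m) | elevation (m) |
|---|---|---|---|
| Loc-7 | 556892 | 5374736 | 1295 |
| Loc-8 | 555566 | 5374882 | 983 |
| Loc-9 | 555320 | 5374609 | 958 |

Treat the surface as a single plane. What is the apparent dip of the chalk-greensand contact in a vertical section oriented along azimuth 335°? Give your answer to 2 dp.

Let the plane be z = a·easting + b·northing + c.
Loc-8−Loc-7: −1326a + 146b = −312;  Loc-9−Loc-7: −1572a − 127b = −337.
Solving gives a = 0.22323, b = −0.10958.
Unit vector along 335° is (sin 335°, cos 335°) = (-0.4226, 0.9063).
Slope in that direction = a·(-0.4226) + b·(0.9063) = −0.19365.
Apparent dip = arctan|0.19365| = 10.96° (true dip is 14.0°, so apparent ≤ true as expected).

10.96°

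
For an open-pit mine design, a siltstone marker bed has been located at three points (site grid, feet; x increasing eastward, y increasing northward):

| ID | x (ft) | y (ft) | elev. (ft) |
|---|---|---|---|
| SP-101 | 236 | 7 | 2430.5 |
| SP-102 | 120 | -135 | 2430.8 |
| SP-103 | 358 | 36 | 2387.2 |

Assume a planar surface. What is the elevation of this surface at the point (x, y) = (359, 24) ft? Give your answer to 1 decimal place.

Two edge vectors: SP-101→SP-102 = (-116, -142, 0.3), SP-101→SP-103 = (122, 29, -43.3).
Normal n = (SP-101→SP-102) × (SP-101→SP-103) = (6139.9, -4986.2, 13960).
So ∂z/∂x = −n_x/n_z = −0.43982 and ∂z/∂y = −n_y/n_z = 0.35718.
Intercept c from SP-101: 2430.5 + 103.80 − 2.50 = 2531.80.
At (359, 24): z = −157.9 + 8.6 + 2531.80 = 2382.5 ft.

2382.5 ft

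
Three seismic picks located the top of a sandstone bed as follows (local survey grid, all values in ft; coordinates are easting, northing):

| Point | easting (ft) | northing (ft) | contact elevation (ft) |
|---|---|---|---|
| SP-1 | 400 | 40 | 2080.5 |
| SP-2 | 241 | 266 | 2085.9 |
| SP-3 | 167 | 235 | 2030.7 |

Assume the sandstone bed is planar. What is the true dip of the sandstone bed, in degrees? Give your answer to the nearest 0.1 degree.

Two edge vectors: SP-1→SP-2 = (-159, 226, 5.4), SP-1→SP-3 = (-233, 195, -49.8).
Normal n = (SP-1→SP-2) × (SP-1→SP-3) = (-12307.8, -9176.4, 21653).
So ∂z/∂easting = −n_x/n_z = 0.56841 and ∂z/∂northing = −n_y/n_z = 0.42379.
Gradient magnitude |∇z| = √(a² + b²) = √(0.32309 + 0.17960) = 0.70901.
True dip = arctan(0.70901) = 35.3°, dipping toward SW (azimuth ≈ 233°).

35.3°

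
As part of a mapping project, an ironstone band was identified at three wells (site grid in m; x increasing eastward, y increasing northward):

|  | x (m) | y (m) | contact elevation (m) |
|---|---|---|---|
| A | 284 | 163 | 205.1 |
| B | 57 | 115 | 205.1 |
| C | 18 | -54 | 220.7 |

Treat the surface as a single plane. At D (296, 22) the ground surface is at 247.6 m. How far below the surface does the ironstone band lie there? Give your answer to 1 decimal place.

28.6 m

Let the plane be z = a·x + b·y + c.
B−A: −227a − 48b = 0;  C−A: −266a − 217b = 15.6.
Solving gives a = 0.02052, b = −0.09704.
Then c = 205.1 − a·284 − b·163 = 215.09.
At (296, 22): z_contact = 6.07 − 2.13 + 215.09 = 219.03 m.
Depth below ground = 247.6 − 219.03 = 28.6 m.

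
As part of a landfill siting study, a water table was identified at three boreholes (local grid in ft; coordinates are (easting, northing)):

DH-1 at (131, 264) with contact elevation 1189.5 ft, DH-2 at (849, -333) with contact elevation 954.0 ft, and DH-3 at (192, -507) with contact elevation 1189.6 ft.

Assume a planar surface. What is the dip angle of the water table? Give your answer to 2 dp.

19.41°

Two edge vectors: DH-1→DH-2 = (718, -597, -235.5), DH-1→DH-3 = (61, -771, 0.1).
Normal n = (DH-1→DH-2) × (DH-1→DH-3) = (-181630.2, -14437.3, -517161).
So ∂z/∂E = −n_x/n_z = −0.35121 and ∂z/∂N = −n_y/n_z = −0.02792.
Gradient magnitude |∇z| = √(a² + b²) = √(0.12335 + 0.00078) = 0.35231.
True dip = arctan(0.35231) = 19.41°, dipping toward E (azimuth ≈ 085°).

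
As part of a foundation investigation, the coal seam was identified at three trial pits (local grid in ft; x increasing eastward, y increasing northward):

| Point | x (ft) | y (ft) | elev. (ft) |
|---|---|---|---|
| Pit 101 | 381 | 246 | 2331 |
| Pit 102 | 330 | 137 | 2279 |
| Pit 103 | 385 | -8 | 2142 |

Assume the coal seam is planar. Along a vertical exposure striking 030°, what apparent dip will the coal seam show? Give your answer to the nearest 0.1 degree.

Two edge vectors: Pit 101→Pit 102 = (-51, -109, -52), Pit 101→Pit 103 = (4, -254, -189).
Normal n = (Pit 101→Pit 102) × (Pit 101→Pit 103) = (7393, -9847, 13390).
So ∂z/∂x = −n_x/n_z = −0.55213 and ∂z/∂y = −n_y/n_z = 0.73540.
Unit vector along 030° is (sin 30°, cos 30°) = (0.5000, 0.8660).
Slope in that direction = a·(0.5000) + b·(0.8660) = 0.36081.
Apparent dip = arctan|0.36081| = 19.8° (true dip is 42.6°, so apparent ≤ true as expected).

19.8°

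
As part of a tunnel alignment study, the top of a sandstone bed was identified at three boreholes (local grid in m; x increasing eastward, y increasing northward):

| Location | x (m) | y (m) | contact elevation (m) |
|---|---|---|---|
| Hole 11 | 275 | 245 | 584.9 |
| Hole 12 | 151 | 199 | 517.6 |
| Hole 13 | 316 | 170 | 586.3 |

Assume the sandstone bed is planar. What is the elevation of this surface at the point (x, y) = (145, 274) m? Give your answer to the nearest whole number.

532 m

Let the plane be z = a·x + b·y + c.
Hole 12−Hole 11: −124a − 46b = −67.3;  Hole 13−Hole 11: 41a − 75b = 1.4.
Solving gives a = 0.45699, b = 0.23116.
Then c = 584.9 − a·275 − b·245 = 402.59.
At (145, 274): z = 66.3 + 63.3 + 402.59 = 532.2 m.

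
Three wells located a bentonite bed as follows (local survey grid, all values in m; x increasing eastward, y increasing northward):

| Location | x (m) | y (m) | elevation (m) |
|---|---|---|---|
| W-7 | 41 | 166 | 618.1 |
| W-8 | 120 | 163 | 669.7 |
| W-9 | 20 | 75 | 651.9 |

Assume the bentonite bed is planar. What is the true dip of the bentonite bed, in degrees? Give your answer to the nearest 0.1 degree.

39.3°

Two edge vectors: W-7→W-8 = (79, -3, 51.6), W-7→W-9 = (-21, -91, 33.8).
Normal n = (W-7→W-8) × (W-7→W-9) = (4594.2, -3753.8, -7252).
So ∂z/∂x = −n_x/n_z = 0.63351 and ∂z/∂y = −n_y/n_z = −0.51762.
Gradient magnitude |∇z| = √(a² + b²) = √(0.40133 + 0.26793) = 0.81809.
True dip = arctan(0.81809) = 39.3°, dipping toward NW (azimuth ≈ 309°).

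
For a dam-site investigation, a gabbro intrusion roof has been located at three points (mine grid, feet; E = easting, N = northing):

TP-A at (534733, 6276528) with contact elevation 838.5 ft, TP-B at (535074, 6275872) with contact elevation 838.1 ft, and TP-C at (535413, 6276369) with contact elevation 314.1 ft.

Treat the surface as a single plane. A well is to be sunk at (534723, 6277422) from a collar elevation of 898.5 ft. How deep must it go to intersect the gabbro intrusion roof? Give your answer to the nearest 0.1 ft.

458.6 ft

Two edge vectors: TP-A→TP-B = (341, -656, -0.4), TP-A→TP-C = (680, -159, -524.4).
Normal n = (TP-A→TP-B) × (TP-A→TP-C) = (343942.8, 178548.4, 391861).
So ∂z/∂E = −n_x/n_z = −0.877716333 and ∂z/∂N = −n_y/n_z = −0.455642179.
Intercept c from TP-A: 838.5 + 469343.89 + 2859850.90 = 3330033.28.
At (534723, 6277422): z_contact = −469335.11 − 2860258.24 + 3330033.28 = 439.93 ft.
Depth below ground = 898.5 − 439.93 = 458.6 ft.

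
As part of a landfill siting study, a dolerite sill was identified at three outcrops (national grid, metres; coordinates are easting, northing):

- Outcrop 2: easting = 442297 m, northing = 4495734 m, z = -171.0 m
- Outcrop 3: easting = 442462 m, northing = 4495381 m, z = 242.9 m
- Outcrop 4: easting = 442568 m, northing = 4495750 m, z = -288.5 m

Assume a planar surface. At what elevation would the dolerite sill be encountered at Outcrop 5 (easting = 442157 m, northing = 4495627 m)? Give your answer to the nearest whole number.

Let the plane be z = a·easting + b·northing + c.
Outcrop 3−Outcrop 2: 165a − 353b = 413.9;  Outcrop 4−Outcrop 2: 271a + 16b = −117.5.
Solving gives a = −0.35456802, b = −1.33825417.
Then c = -171 − a·442297 − b·4495734 = 6173088.16.
At (442157, 4495627): z = −156774.7 − 6016291.6 + 6173088.16 = 21.8 m.

22 m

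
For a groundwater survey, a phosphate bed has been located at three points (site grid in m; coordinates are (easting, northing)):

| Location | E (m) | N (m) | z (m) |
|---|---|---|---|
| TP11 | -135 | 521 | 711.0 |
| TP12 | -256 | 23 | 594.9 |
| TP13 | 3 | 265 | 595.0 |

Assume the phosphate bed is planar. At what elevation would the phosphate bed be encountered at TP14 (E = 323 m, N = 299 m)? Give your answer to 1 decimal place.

515.2 m

Two edge vectors: TP11→TP12 = (-121, -498, -116.1), TP11→TP13 = (138, -256, -116).
Normal n = (TP11→TP12) × (TP11→TP13) = (28046.4, -30057.8, 99700).
So ∂z/∂E = −n_x/n_z = −0.28131 and ∂z/∂N = −n_y/n_z = 0.30148.
Intercept c from TP11: 711 − 37.98 − 157.07 = 515.95.
At (323, 299): z = −90.9 + 90.1 + 515.95 = 515.2 m.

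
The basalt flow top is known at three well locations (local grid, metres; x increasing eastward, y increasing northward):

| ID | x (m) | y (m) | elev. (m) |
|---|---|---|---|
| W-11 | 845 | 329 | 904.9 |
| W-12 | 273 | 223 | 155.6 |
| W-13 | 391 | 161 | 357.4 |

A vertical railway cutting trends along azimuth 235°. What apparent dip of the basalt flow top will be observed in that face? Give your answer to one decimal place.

39.9°

Let the plane be z = a·x + b·y + c.
W-12−W-11: −572a − 106b = −749.3;  W-13−W-11: −454a − 168b = −547.5.
Solving gives a = 1.41431, b = −0.56308.
Unit vector along 235° is (sin 235°, cos 235°) = (-0.8192, -0.5736).
Slope in that direction = a·(-0.8192) + b·(-0.5736) = −0.83557.
Apparent dip = arctan|0.83557| = 39.9° (true dip is 56.7°, so apparent ≤ true as expected).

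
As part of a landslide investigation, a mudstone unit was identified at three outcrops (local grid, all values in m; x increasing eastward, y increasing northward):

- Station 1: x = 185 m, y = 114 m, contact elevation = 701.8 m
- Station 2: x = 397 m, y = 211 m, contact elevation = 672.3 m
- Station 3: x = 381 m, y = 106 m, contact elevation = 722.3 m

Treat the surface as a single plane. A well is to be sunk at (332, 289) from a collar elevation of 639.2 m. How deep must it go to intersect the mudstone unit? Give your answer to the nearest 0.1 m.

10.5 m

Two edge vectors: Station 1→Station 2 = (212, 97, -29.5), Station 1→Station 3 = (196, -8, 20.5).
Normal n = (Station 1→Station 2) × (Station 1→Station 3) = (1752.5, -10128, -20708).
So ∂z/∂x = −n_x/n_z = 0.08463 and ∂z/∂y = −n_y/n_z = −0.48909.
Intercept c from Station 1: 701.8 − 15.66 + 55.76 = 741.90.
At (332, 289): z_contact = 28.10 − 141.35 + 741.90 = 628.65 m.
Depth below ground = 639.2 − 628.65 = 10.5 m.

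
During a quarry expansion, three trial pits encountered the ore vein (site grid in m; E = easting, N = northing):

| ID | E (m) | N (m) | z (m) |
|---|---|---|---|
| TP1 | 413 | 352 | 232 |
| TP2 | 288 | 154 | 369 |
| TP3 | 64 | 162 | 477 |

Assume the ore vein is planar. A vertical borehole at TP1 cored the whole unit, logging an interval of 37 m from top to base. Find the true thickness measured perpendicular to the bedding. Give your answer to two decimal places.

Let the plane be z = a·E + b·N + c.
TP2−TP1: −125a − 198b = 137;  TP3−TP1: −349a − 190b = 245.
Solving gives a = −0.49568, b = −0.37899.
|∇z| = √(a²+b²) = 0.62396, so dip δ = arctan(0.62396) = 31.96°.
True thickness = vertical thickness × cos δ = 37 × cos 31.96° = 31.39 m.

31.39 m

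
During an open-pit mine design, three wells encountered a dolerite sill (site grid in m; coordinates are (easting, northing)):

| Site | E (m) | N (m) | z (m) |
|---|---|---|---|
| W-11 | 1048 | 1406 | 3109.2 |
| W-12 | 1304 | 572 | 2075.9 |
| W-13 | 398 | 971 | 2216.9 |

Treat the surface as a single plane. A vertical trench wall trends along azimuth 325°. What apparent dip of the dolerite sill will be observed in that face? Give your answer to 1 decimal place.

Let the plane be z = a·E + b·N + c.
W-12−W-11: 256a − 834b = −1033.3;  W-13−W-11: −650a − 435b = −892.3.
Solving gives a = 0.45097, b = 1.37740.
Unit vector along 325° is (sin 325°, cos 325°) = (-0.5736, 0.8192).
Slope in that direction = a·(-0.5736) + b·(0.8192) = 0.86963.
Apparent dip = arctan|0.86963| = 41.0° (true dip is 55.4°, so apparent ≤ true as expected).

41.0°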